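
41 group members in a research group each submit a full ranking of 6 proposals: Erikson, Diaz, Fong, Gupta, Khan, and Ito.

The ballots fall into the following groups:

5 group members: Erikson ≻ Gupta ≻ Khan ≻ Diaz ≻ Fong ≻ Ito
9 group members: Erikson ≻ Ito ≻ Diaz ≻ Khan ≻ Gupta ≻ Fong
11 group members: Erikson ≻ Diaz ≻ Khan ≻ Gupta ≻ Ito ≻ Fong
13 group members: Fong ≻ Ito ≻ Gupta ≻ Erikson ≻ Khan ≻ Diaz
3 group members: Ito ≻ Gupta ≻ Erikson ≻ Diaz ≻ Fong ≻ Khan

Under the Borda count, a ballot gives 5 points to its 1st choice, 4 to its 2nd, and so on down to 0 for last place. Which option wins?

Borda scores:
  Erikson: 5·5 + 9·5 + 11·5 + 13·2 + 3·3 = 160
  Diaz: 5·2 + 9·3 + 11·4 + 13·0 + 3·2 = 87
  Fong: 5·1 + 9·0 + 11·0 + 13·5 + 3·1 = 73
  Gupta: 5·4 + 9·1 + 11·2 + 13·3 + 3·4 = 102
  Khan: 5·3 + 9·2 + 11·3 + 13·1 + 3·0 = 79
  Ito: 5·0 + 9·4 + 11·1 + 13·4 + 3·5 = 114
Erikson has the highest total.

Erikson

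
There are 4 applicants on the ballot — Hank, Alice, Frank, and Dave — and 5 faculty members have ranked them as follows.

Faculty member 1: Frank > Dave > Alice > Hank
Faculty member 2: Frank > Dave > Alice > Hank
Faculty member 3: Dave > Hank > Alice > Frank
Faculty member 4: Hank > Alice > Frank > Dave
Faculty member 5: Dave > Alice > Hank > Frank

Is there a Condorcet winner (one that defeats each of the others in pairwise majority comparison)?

Head-to-head results (5 voters total):
Hank vs Alice: Alice wins 3–2.
Hank vs Frank: Hank wins 3–2.
Hank vs Dave: Dave wins 4–1.
Alice vs Frank: Alice wins 3–2.
Alice vs Dave: Dave wins 4–1.
Frank vs Dave: Frank wins 3–2.
No candidate beats all others: Hank beats Frank beats Dave beats Hank, a majority cycle.

No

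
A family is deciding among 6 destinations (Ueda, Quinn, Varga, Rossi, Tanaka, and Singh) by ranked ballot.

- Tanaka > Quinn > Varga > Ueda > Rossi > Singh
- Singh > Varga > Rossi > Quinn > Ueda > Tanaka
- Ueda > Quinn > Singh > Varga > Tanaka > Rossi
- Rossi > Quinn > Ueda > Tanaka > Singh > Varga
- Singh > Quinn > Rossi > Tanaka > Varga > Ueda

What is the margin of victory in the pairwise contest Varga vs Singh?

Ballots ranking Varga above Singh: 1.
Ballots ranking Singh above Varga: 4.
Singh wins 4–1, a margin of 3.

3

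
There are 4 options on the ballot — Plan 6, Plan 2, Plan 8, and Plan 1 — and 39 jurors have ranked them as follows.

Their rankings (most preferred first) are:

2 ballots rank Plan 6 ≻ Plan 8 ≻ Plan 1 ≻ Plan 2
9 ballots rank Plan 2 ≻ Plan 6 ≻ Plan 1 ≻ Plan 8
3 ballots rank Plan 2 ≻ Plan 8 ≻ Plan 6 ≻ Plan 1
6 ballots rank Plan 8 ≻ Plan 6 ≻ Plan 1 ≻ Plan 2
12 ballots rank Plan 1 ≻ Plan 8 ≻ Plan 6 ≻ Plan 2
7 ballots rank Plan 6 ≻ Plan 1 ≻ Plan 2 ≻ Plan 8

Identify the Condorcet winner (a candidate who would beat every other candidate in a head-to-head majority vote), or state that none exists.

Head-to-head results (39 voters total):
Plan 6 vs Plan 2: Plan 6 wins 27–12.
Plan 6 vs Plan 8: Plan 8 wins 21–18.
Plan 6 vs Plan 1: Plan 6 wins 27–12.
Plan 2 vs Plan 8: Plan 8 wins 20–19.
Plan 2 vs Plan 1: Plan 1 wins 27–12.
Plan 8 vs Plan 1: Plan 1 wins 28–11.
No candidate beats all others: Plan 6 beats Plan 1 beats Plan 8 beats Plan 6, a majority cycle.

None — there is no Condorcet winner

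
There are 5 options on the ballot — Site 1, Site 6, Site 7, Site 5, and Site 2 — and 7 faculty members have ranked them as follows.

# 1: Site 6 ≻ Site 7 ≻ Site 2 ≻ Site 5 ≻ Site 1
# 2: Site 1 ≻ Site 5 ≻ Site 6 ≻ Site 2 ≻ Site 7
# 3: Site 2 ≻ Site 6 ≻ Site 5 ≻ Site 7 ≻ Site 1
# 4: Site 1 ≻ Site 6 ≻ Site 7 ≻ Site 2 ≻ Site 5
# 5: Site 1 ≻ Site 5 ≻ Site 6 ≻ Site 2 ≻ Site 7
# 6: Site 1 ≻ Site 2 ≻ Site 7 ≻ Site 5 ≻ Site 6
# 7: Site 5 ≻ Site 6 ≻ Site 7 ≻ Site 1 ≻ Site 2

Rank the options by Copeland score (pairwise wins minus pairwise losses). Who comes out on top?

Site 1

Pairwise results:
  Site 1 vs Site 6: Site 1 wins 4–3.
  Site 1 vs Site 7: Site 1 wins 4–3.
  Site 1 vs Site 5: Site 1 wins 4–3.
  Site 1 vs Site 2: Site 1 wins 5–2.
  Site 6 vs Site 7: Site 6 wins 6–1.
  Site 6 vs Site 5: Site 5 wins 4–3.
  Site 6 vs Site 2: Site 6 wins 5–2.
  Site 7 vs Site 5: Site 5 wins 4–3.
  Site 7 vs Site 2: Site 2 wins 4–3.
  Site 5 vs Site 2: Site 2 wins 4–3.
Copeland scores (wins − losses):
  Site 1: 4 − 0 = 4
  Site 6: 2 − 2 = 0
  Site 7: 0 − 4 = -4
  Site 5: 2 − 2 = 0
  Site 2: 2 − 2 = 0
Site 1 has the best Copeland score.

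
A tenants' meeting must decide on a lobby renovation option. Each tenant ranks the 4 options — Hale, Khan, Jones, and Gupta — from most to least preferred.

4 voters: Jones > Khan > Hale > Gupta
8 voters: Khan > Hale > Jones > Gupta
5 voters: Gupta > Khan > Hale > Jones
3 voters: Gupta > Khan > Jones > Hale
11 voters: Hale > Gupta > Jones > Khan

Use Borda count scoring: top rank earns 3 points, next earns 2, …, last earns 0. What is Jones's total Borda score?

34

Borda scores:
  Hale: 4·1 + 8·2 + 5·1 + 3·0 + 11·3 = 58
  Khan: 4·2 + 8·3 + 5·2 + 3·2 + 11·0 = 48
  Jones: 4·3 + 8·1 + 5·0 + 3·1 + 11·1 = 34
  Gupta: 4·0 + 8·0 + 5·3 + 3·3 + 11·2 = 46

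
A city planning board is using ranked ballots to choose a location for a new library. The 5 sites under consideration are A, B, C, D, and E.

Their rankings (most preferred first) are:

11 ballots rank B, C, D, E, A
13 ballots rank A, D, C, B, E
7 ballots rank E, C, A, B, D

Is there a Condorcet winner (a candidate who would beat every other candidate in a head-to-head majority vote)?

Yes

Head-to-head results (31 voters total):
A vs B: A wins 20–11.
A vs C: C wins 18–13.
A vs D: A wins 20–11.
A vs E: E wins 18–13.
B vs C: C wins 20–11.
B vs D: B wins 18–13.
B vs E: B wins 24–7.
C vs D: C wins 18–13.
C vs E: C wins 24–7.
D vs E: D wins 24–7.
C beats each rival — A (18–13), B (20–11), D (18–13), E (24–7) — so C is the Condorcet winner.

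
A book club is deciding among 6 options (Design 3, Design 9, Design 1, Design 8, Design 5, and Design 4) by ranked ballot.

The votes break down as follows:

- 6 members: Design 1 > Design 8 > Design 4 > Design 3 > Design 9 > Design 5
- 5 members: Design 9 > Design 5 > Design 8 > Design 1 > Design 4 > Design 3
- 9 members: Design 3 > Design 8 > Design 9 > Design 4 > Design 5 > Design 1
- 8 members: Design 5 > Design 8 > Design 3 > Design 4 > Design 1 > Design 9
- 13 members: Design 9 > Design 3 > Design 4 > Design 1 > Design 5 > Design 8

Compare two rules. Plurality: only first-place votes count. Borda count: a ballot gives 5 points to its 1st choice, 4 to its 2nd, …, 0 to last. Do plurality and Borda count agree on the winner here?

Plurality first-place counts: Design 3 9, Design 9 18, Design 1 6, Design 8 0, Design 5 8, Design 4 0 → Design 9.
Borda totals: Design 3 133, Design 9 123, Design 1 74, Design 8 107, Design 5 82, Design 4 96 → Design 3.
The two rules disagree: plurality picks Design 9, Borda picks Design 3.

No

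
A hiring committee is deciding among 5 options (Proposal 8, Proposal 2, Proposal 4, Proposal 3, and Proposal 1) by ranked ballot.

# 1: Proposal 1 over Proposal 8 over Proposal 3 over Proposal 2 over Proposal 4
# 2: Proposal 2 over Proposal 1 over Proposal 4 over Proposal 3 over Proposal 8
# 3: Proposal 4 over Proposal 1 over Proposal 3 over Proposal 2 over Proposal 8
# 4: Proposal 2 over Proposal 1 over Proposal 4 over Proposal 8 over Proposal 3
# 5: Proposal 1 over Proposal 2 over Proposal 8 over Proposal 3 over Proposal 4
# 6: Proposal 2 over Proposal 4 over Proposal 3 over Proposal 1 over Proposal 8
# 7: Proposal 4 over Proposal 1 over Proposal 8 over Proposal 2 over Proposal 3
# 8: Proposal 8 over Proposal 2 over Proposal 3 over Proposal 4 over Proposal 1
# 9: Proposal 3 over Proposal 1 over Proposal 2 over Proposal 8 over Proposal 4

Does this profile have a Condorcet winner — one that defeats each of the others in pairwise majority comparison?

Yes

Head-to-head results (9 voters total):
Proposal 8 vs Proposal 2: Proposal 2 wins 6–3.
Proposal 8 vs Proposal 4: Proposal 4 wins 5–4.
Proposal 8 vs Proposal 3: Proposal 8 wins 5–4.
Proposal 8 vs Proposal 1: Proposal 1 wins 8–1.
Proposal 2 vs Proposal 4: Proposal 2 wins 7–2.
Proposal 2 vs Proposal 3: Proposal 2 wins 6–3.
Proposal 2 vs Proposal 1: Proposal 1 wins 5–4.
Proposal 4 vs Proposal 3: Proposal 4 wins 5–4.
Proposal 4 vs Proposal 1: Proposal 1 wins 5–4.
Proposal 3 vs Proposal 1: Proposal 1 wins 6–3.
Proposal 1 beats each rival — Proposal 8 (8–1), Proposal 2 (5–4), Proposal 4 (5–4), Proposal 3 (6–3) — so Proposal 1 is the Condorcet winner.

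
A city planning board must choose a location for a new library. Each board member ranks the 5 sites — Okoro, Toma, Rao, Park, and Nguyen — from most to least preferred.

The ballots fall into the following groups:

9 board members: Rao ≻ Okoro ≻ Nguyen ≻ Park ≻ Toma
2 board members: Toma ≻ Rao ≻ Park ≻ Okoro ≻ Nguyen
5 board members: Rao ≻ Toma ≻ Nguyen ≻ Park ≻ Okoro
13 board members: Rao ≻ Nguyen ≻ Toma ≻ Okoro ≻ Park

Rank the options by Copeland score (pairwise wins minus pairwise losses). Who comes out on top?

Rao

Pairwise results:
  Okoro vs Toma: Toma wins 20–9.
  Okoro vs Rao: Rao wins 29–0.
  Okoro vs Park: Okoro wins 22–7.
  Okoro vs Nguyen: Nguyen wins 18–11.
  Toma vs Rao: Rao wins 27–2.
  Toma vs Park: Toma wins 20–9.
  Toma vs Nguyen: Nguyen wins 22–7.
  Rao vs Park: Rao wins 29–0.
  Rao vs Nguyen: Rao wins 29–0.
  Park vs Nguyen: Nguyen wins 27–2.
Copeland scores (wins − losses):
  Okoro: 1 − 3 = -2
  Toma: 2 − 2 = 0
  Rao: 4 − 0 = 4
  Park: 0 − 4 = -4
  Nguyen: 3 − 1 = 2
Rao has the best Copeland score.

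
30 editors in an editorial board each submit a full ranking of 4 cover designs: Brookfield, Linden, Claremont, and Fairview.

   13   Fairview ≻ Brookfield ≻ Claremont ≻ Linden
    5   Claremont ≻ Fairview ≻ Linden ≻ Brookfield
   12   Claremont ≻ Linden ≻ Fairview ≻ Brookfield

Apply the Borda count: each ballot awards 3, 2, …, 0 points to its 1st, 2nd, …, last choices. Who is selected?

Claremont

Borda scores:
  Brookfield: 13·2 + 5·0 + 12·0 = 26
  Linden: 13·0 + 5·1 + 12·2 = 29
  Claremont: 13·1 + 5·3 + 12·3 = 64
  Fairview: 13·3 + 5·2 + 12·1 = 61
Claremont has the highest total.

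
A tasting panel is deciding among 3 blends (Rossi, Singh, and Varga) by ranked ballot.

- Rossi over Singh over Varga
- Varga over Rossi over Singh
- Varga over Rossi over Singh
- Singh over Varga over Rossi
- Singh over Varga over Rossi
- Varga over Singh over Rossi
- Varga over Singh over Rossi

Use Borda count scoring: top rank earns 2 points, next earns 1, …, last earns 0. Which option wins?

Borda scores:
  Rossi: 2 + 1 + 1 + 0 + 0 + 0 + 0 = 4
  Singh: 1 + 0 + 0 + 2 + 2 + 1 + 1 = 7
  Varga: 0 + 2 + 2 + 1 + 1 + 2 + 2 = 10
Varga has the highest total.

Varga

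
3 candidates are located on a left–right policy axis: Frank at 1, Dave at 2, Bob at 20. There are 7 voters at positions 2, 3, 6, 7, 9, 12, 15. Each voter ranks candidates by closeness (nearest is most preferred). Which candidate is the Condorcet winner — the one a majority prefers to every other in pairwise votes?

Dave

With single-peaked preferences on a line, the Condorcet winner is the candidate closest to the median voter.
The median voter (position 7) is closest to Dave at 2.
Check: Dave vs Frank — voters closer to Dave: 7 of 7.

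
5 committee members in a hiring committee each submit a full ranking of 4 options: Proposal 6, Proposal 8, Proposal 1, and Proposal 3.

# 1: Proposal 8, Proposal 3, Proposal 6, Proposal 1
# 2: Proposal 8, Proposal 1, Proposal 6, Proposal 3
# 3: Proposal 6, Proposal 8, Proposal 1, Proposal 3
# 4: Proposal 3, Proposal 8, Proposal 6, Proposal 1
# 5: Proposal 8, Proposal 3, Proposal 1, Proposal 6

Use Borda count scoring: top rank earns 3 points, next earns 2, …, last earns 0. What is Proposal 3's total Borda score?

7

Borda scores:
  Proposal 6: 1 + 1 + 3 + 1 + 0 = 6
  Proposal 8: 3 + 3 + 2 + 2 + 3 = 13
  Proposal 1: 0 + 2 + 1 + 0 + 1 = 4
  Proposal 3: 2 + 0 + 0 + 3 + 2 = 7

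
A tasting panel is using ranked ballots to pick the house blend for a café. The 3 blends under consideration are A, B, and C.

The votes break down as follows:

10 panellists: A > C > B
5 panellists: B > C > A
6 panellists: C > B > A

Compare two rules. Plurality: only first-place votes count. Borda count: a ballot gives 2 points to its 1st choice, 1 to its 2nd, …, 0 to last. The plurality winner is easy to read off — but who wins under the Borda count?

Plurality first-place counts: A 10, B 5, C 6 → A.
Borda totals: A 20, B 16, C 27 → C.

C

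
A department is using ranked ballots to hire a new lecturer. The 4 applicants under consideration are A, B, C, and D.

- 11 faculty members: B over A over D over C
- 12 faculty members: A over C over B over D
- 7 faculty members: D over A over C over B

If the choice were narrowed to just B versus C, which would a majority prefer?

C

Ballots ranking B above C: 11.
Ballots ranking C above B: 12+7 = 19.
C wins the head-to-head, 19–11.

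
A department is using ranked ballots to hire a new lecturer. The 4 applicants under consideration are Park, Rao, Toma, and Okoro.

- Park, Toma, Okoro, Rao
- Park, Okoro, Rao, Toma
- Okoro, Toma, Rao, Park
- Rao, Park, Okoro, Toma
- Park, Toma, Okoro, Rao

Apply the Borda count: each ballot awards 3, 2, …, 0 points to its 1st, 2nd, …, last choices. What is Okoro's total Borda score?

Borda scores:
  Park: 3 + 3 + 0 + 2 + 3 = 11
  Rao: 0 + 1 + 1 + 3 + 0 = 5
  Toma: 2 + 0 + 2 + 0 + 2 = 6
  Okoro: 1 + 2 + 3 + 1 + 1 = 8

8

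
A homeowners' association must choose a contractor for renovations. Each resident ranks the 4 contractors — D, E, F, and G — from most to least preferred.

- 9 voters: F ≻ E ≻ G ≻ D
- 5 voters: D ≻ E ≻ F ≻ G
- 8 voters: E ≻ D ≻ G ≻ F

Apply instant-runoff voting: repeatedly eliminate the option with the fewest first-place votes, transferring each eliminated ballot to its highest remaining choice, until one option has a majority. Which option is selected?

E

Round 1: F 9, E 8, D 5, G 0. G has the fewest and is eliminated.
Round 2: F 9, E 8, D 5. D has the fewest and is eliminated.
Round 3: E 13, F 9. E has a majority.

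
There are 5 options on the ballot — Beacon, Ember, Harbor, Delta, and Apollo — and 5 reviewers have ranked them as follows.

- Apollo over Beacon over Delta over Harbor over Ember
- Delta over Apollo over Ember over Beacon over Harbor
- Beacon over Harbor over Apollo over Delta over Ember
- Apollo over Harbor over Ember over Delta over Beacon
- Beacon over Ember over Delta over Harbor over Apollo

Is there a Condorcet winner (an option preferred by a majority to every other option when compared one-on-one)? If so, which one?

Head-to-head results (5 voters total):
Beacon vs Ember: Beacon wins 3–2.
Beacon vs Harbor: Beacon wins 4–1.
Beacon vs Delta: Beacon wins 3–2.
Beacon vs Apollo: Apollo wins 3–2.
Ember vs Harbor: Harbor wins 3–2.
Ember vs Delta: Delta wins 3–2.
Ember vs Apollo: Apollo wins 4–1.
Harbor vs Delta: Delta wins 3–2.
Harbor vs Apollo: Apollo wins 3–2.
Delta vs Apollo: Apollo wins 3–2.
Apollo beats each rival — Beacon (3–2), Ember (4–1), Harbor (3–2), Delta (3–2) — so Apollo is the Condorcet winner.

Apollo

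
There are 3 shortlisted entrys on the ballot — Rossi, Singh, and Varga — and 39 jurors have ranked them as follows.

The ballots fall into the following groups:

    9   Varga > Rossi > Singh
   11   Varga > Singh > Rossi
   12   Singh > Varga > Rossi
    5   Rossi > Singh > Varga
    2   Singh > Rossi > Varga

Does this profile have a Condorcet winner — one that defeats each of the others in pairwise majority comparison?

Head-to-head results (39 voters total):
Rossi vs Singh: Singh wins 25–14.
Rossi vs Varga: Varga wins 32–7.
Singh vs Varga: Varga wins 20–19.
Varga beats each rival — Rossi (32–7), Singh (20–19) — so Varga is the Condorcet winner.

Yes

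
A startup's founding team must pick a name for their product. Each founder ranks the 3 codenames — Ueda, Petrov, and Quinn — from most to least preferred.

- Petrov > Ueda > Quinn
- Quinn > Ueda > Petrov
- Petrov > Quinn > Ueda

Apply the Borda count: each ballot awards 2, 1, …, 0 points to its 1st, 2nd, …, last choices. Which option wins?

Borda scores:
  Ueda: 1 + 1 + 0 = 2
  Petrov: 2 + 0 + 2 = 4
  Quinn: 0 + 2 + 1 = 3
Petrov has the highest total.

Petrov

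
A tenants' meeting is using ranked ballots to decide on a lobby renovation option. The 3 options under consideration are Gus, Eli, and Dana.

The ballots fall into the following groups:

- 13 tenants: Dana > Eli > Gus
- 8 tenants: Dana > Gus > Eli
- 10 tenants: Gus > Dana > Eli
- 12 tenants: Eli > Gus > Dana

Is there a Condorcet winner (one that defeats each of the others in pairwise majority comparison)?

Head-to-head results (43 voters total):
Gus vs Eli: Eli wins 25–18.
Gus vs Dana: Gus wins 22–21.
Eli vs Dana: Dana wins 31–12.
No candidate beats all others: Gus beats Dana beats Eli beats Gus, a majority cycle.

No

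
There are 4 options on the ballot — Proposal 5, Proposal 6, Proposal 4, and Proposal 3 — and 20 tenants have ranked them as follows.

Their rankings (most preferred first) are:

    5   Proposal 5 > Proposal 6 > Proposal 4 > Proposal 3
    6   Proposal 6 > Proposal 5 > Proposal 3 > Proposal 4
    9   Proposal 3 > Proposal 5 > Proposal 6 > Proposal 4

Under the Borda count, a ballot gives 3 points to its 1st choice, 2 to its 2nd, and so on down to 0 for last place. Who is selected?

Borda scores:
  Proposal 5: 5·3 + 6·2 + 9·2 = 45
  Proposal 6: 5·2 + 6·3 + 9·1 = 37
  Proposal 4: 5·1 + 6·0 + 9·0 = 5
  Proposal 3: 5·0 + 6·1 + 9·3 = 33
Proposal 5 has the highest total.

Proposal 5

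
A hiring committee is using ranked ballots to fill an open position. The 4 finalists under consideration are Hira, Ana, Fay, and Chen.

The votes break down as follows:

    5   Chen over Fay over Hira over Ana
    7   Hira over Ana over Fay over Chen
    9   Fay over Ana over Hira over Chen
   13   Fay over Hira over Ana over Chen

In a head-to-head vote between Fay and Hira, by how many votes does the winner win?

Ballots ranking Fay above Hira: 5+9+13 = 27.
Ballots ranking Hira above Fay: 7.
Fay wins 27–7, a margin of 20.

20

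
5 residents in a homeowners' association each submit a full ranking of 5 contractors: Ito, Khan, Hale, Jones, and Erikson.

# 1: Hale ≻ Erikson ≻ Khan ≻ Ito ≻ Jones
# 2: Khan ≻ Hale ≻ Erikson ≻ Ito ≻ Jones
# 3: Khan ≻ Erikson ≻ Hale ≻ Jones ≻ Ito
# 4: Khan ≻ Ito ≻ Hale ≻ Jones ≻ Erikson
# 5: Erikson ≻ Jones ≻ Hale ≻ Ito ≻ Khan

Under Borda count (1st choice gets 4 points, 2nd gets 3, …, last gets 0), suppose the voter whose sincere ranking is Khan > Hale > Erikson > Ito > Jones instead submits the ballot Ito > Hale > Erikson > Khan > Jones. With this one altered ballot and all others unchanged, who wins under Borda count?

Hale

Borda totals with the altered ballot: Ito 9, Khan 11, Hale 13, Jones 5, Erikson 12.
The switch changes the winner from Khan to Hale.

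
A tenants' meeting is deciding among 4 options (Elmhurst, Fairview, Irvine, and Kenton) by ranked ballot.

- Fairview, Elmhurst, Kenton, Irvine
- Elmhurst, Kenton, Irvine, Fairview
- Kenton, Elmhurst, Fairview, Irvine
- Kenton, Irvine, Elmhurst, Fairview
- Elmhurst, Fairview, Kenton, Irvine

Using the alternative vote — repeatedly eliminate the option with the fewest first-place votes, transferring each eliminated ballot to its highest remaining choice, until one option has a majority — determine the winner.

Round 1: Elmhurst 2, Kenton 2, Fairview 1, Irvine 0. Irvine has the fewest and is eliminated.
Round 2: Elmhurst 2, Kenton 2, Fairview 1. Fairview has the fewest and is eliminated.
Round 3: Elmhurst 3, Kenton 2. Elmhurst has a majority.

Elmhurst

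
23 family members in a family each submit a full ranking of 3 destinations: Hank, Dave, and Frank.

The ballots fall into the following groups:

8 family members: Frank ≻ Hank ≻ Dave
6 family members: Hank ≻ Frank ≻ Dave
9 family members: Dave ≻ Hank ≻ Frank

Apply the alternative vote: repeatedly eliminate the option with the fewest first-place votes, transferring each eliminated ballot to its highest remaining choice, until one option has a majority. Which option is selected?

Frank

Round 1: Dave 9, Frank 8, Hank 6. Hank has the fewest and is eliminated.
Round 2: Frank 14, Dave 9. Frank has a majority.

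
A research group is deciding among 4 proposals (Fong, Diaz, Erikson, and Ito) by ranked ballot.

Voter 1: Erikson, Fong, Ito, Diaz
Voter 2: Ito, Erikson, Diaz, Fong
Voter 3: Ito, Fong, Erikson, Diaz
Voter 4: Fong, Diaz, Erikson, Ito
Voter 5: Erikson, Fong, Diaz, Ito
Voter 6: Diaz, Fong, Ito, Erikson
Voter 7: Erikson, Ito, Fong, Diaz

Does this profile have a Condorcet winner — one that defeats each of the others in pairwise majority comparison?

Head-to-head results (7 voters total):
Fong vs Diaz: Fong wins 5–2.
Fong vs Erikson: Erikson wins 4–3.
Fong vs Ito: Fong wins 4–3.
Diaz vs Erikson: Erikson wins 5–2.
Diaz vs Ito: Ito wins 4–3.
Erikson vs Ito: Erikson wins 4–3.
Erikson beats each rival — Fong (4–3), Diaz (5–2), Ito (4–3) — so Erikson is the Condorcet winner.

Yes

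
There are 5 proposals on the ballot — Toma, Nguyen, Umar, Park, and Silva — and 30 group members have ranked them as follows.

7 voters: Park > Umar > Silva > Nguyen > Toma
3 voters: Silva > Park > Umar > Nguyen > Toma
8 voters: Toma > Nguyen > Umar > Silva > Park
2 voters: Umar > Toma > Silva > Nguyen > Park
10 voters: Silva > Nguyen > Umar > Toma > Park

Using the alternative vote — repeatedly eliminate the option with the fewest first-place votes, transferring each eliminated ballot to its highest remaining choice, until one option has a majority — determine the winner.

Silva

Round 1: Silva 13, Toma 8, Park 7, Umar 2, Nguyen 0. Nguyen has the fewest and is eliminated.
Round 2: Silva 13, Toma 8, Park 7, Umar 2. Umar has the fewest and is eliminated.
Round 3: Silva 13, Toma 10, Park 7. Park has the fewest and is eliminated.
Round 4: Silva 20, Toma 10. Silva has a majority.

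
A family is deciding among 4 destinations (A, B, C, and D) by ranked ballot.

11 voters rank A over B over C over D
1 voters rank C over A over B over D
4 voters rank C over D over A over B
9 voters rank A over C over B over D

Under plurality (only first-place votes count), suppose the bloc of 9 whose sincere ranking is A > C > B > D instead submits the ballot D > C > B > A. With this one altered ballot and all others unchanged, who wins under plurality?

A

First-place totals with the altered ballot: A 11, B 0, C 5, D 9.
The winner is unchanged: still A.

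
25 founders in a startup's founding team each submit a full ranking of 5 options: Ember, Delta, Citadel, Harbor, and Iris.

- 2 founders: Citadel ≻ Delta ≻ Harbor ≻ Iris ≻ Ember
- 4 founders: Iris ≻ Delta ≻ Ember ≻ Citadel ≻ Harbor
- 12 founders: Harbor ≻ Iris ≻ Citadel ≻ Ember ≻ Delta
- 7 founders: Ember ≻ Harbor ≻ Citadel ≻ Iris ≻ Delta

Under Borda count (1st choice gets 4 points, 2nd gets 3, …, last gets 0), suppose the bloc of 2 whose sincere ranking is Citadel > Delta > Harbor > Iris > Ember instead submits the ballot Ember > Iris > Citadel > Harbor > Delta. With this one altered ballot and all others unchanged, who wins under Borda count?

Harbor

Borda totals with the altered ballot: Ember 56, Delta 12, Citadel 46, Harbor 71, Iris 65.
The winner is unchanged: still Harbor.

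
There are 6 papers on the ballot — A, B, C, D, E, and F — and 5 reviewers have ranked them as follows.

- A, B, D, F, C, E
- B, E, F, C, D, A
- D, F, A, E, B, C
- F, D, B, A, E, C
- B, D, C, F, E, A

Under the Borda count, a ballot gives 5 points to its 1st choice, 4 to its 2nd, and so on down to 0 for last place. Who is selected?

B

Borda scores:
  A: 5 + 0 + 3 + 2 + 0 = 10
  B: 4 + 5 + 1 + 3 + 5 = 18
  C: 1 + 2 + 0 + 0 + 3 = 6
  D: 3 + 1 + 5 + 4 + 4 = 17
  E: 0 + 4 + 2 + 1 + 1 = 8
  F: 2 + 3 + 4 + 5 + 2 = 16
B has the highest total.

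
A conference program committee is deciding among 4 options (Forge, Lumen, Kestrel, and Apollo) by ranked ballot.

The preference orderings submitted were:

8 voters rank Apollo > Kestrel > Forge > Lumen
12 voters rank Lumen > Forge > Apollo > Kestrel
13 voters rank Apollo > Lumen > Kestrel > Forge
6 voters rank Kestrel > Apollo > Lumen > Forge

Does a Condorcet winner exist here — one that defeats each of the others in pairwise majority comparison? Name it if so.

Apollo

Head-to-head results (39 voters total):
Forge vs Lumen: Lumen wins 31–8.
Forge vs Kestrel: Kestrel wins 27–12.
Forge vs Apollo: Apollo wins 27–12.
Lumen vs Kestrel: Lumen wins 25–14.
Lumen vs Apollo: Apollo wins 27–12.
Kestrel vs Apollo: Apollo wins 33–6.
Apollo beats each rival — Forge (27–12), Lumen (27–12), Kestrel (33–6) — so Apollo is the Condorcet winner.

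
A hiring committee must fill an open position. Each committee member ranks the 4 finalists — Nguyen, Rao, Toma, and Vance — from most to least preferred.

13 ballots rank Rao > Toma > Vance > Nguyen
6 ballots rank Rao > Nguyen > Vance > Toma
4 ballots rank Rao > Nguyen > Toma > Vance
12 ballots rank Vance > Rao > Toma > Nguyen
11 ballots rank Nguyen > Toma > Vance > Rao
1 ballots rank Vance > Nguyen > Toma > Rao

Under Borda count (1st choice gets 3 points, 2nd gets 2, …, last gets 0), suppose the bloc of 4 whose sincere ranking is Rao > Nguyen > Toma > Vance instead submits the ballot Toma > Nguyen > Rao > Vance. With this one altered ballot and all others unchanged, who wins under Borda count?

Borda totals with the altered ballot: Nguyen 55, Rao 85, Toma 73, Vance 69.
The winner is unchanged: still Rao.

Rao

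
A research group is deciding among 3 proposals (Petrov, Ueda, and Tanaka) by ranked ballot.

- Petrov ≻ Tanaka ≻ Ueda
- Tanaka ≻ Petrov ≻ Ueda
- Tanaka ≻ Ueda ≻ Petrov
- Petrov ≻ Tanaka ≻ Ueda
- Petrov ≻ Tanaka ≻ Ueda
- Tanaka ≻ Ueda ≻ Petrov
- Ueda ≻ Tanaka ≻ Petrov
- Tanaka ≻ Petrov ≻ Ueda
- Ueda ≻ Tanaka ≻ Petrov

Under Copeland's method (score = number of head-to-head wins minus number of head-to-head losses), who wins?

Tanaka

Pairwise results:
  Petrov vs Ueda: Petrov wins 5–4.
  Petrov vs Tanaka: Tanaka wins 6–3.
  Ueda vs Tanaka: Tanaka wins 7–2.
Copeland scores (wins − losses):
  Petrov: 1 − 1 = 0
  Ueda: 0 − 2 = -2
  Tanaka: 2 − 0 = 2
Tanaka has the best Copeland score.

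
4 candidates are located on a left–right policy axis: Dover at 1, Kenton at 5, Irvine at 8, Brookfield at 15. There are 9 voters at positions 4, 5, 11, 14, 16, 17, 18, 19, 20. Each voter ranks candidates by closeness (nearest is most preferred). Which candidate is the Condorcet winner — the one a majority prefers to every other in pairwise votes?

Brookfield

With single-peaked preferences on a line, the Condorcet winner is the candidate closest to the median voter.
The median voter (position 16) is closest to Brookfield at 15.
Check: Brookfield vs Kenton — voters closer to Brookfield: 7 of 9.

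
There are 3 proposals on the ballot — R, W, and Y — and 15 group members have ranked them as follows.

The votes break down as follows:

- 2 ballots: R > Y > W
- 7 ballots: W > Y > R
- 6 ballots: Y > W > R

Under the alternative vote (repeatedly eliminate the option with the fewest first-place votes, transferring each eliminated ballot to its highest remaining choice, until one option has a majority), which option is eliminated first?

R

Round 1: W 7, Y 6, R 2. R has the fewest and is eliminated.
Round 2: Y 8, W 7. Y has a majority.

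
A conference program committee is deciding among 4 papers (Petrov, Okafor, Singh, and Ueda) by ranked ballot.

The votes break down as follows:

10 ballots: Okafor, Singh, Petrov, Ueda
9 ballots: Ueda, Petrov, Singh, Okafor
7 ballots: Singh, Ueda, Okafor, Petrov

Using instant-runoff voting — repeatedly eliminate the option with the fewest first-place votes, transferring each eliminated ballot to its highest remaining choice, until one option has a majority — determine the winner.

Ueda

Round 1: Okafor 10, Ueda 9, Singh 7, Petrov 0. Petrov has the fewest and is eliminated.
Round 2: Okafor 10, Ueda 9, Singh 7. Singh has the fewest and is eliminated.
Round 3: Ueda 16, Okafor 10. Ueda has a majority.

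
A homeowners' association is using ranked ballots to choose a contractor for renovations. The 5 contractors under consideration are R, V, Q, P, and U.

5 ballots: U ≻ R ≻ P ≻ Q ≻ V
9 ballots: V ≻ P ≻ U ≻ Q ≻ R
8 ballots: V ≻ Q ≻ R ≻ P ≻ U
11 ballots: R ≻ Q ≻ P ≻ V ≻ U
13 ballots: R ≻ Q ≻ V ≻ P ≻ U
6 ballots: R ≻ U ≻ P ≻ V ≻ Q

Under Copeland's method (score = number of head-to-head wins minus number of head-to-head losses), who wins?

Pairwise results:
  R vs V: R wins 35–17.
  R vs Q: R wins 35–17.
  R vs P: R wins 43–9.
  R vs U: R wins 38–14.
  V vs Q: Q wins 29–23.
  V vs P: V wins 30–22.
  V vs U: V wins 41–11.
  Q vs P: Q wins 32–20.
  Q vs U: Q wins 32–20.
  P vs U: P wins 41–11.
Copeland scores (wins − losses):
  R: 4 − 0 = 4
  V: 2 − 2 = 0
  Q: 3 − 1 = 2
  P: 1 − 3 = -2
  U: 0 − 4 = -4
R has the best Copeland score.

R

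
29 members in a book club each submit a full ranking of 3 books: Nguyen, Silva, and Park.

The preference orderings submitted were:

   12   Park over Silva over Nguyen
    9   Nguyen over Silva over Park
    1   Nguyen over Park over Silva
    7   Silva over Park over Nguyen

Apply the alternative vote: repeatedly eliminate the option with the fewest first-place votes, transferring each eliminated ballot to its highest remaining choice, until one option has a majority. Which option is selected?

Park

Round 1: Park 12, Nguyen 10, Silva 7. Silva has the fewest and is eliminated.
Round 2: Park 19, Nguyen 10. Park has a majority.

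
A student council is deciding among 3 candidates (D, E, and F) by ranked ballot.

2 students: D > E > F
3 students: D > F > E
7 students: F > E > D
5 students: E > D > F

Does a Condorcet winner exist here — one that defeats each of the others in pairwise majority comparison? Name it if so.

There is no Condorcet winner

Head-to-head results (17 voters total):
D vs E: E wins 12–5.
D vs F: D wins 10–7.
E vs F: F wins 10–7.
No candidate beats all others: D beats F beats E beats D, a majority cycle.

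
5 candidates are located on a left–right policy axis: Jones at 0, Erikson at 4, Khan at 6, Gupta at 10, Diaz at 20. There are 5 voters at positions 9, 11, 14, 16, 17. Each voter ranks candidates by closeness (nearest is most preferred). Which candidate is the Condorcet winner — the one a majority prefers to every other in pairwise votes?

Gupta

With single-peaked preferences on a line, the Condorcet winner is the candidate closest to the median voter.
The median voter (position 14) is closest to Gupta at 10.
Check: Gupta vs Diaz — voters closer to Gupta: 3 of 5.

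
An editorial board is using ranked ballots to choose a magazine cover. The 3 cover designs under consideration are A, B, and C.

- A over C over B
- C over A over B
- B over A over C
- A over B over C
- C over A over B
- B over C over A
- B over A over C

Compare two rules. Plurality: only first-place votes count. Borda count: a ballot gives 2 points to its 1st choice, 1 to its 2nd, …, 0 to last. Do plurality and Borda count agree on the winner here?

No

Plurality first-place counts: A 2, B 3, C 2 → B.
Borda totals: A 8, B 7, C 6 → A.
The two rules disagree: plurality picks B, Borda picks A.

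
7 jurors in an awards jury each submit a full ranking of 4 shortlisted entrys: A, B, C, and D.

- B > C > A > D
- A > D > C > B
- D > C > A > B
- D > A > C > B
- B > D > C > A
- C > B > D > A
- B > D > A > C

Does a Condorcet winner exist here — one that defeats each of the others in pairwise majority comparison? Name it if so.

Head-to-head results (7 voters total):
A vs B: B wins 4–3.
A vs C: C wins 4–3.
A vs D: D wins 5–2.
B vs C: C wins 4–3.
B vs D: B wins 4–3.
C vs D: D wins 5–2.
No candidate beats all others: B beats D beats C beats B, a majority cycle.

None — there is no Condorcet winner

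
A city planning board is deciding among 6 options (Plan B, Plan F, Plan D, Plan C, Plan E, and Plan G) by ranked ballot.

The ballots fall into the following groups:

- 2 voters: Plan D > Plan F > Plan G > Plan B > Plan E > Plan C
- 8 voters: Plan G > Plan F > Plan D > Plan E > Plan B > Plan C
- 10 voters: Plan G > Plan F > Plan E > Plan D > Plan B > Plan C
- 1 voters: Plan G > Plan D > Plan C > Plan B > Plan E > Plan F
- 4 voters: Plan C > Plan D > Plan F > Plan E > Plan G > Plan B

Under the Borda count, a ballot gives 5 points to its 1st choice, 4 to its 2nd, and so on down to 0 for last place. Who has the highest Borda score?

Borda scores:
  Plan B: 2·2 + 8·1 + 10·1 + 2 + 4·0 = 24
  Plan F: 2·4 + 8·4 + 10·4 + 0 + 4·3 = 92
  Plan D: 2·5 + 8·3 + 10·2 + 4 + 4·4 = 74
  Plan C: 2·0 + 8·0 + 10·0 + 3 + 4·5 = 23
  Plan E: 2·1 + 8·2 + 10·3 + 1 + 4·2 = 57
  Plan G: 2·3 + 8·5 + 10·5 + 5 + 4·1 = 105
Plan G has the highest total.

Plan G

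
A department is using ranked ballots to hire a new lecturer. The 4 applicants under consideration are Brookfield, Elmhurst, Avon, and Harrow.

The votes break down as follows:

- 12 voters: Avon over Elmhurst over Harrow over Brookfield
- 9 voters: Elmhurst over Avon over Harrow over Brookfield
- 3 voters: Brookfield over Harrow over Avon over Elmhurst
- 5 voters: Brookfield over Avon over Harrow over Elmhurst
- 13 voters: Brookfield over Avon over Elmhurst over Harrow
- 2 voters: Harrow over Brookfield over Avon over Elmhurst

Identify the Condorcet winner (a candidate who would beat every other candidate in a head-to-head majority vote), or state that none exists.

There is no Condorcet winner

Head-to-head results (44 voters total):
Brookfield vs Elmhurst: Brookfield wins 23–21.
Brookfield vs Avon: Brookfield wins 23–21.
Brookfield vs Harrow: Harrow wins 23–21.
Elmhurst vs Avon: Avon wins 35–9.
Elmhurst vs Harrow: Elmhurst wins 34–10.
Avon vs Harrow: Avon wins 39–5.
No candidate beats all others: Brookfield beats Elmhurst beats Harrow beats Brookfield, a majority cycle.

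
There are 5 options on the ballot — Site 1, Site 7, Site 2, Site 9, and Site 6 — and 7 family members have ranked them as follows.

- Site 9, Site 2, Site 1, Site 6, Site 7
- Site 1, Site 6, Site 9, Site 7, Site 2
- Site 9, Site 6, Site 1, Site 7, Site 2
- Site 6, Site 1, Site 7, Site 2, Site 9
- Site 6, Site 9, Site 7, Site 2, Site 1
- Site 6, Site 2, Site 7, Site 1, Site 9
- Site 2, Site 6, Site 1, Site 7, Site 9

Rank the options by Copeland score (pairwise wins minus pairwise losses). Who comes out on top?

Site 6

Pairwise results:
  Site 1 vs Site 7: Site 1 wins 5–2.
  Site 1 vs Site 2: Site 2 wins 4–3.
  Site 1 vs Site 9: Site 1 wins 4–3.
  Site 1 vs Site 6: Site 6 wins 5–2.
  Site 7 vs Site 2: Site 7 wins 4–3.
  Site 7 vs Site 9: Site 9 wins 4–3.
  Site 7 vs Site 6: Site 6 wins 7–0.
  Site 2 vs Site 9: Site 9 wins 4–3.
  Site 2 vs Site 6: Site 6 wins 5–2.
  Site 9 vs Site 6: Site 6 wins 5–2.
Copeland scores (wins − losses):
  Site 1: 2 − 2 = 0
  Site 7: 1 − 3 = -2
  Site 2: 1 − 3 = -2
  Site 9: 2 − 2 = 0
  Site 6: 4 − 0 = 4
Site 6 has the best Copeland score.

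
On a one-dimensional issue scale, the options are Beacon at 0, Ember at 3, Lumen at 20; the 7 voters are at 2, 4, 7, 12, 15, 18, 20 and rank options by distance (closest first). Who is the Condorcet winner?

Lumen

With single-peaked preferences on a line, the Condorcet winner is the candidate closest to the median voter.
The median voter (position 12) is closest to Lumen at 20.
Check: Lumen vs Ember — voters closer to Lumen: 4 of 7.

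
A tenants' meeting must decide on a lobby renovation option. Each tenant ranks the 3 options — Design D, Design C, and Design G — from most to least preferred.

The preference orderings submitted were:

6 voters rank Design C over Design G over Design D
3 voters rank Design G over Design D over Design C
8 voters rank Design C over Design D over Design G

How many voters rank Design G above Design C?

3

Ballots ranking Design G above Design C: 3.
Ballots ranking Design C above Design G: 6+8 = 14.
So 3 of 17 voters prefer Design G to Design C.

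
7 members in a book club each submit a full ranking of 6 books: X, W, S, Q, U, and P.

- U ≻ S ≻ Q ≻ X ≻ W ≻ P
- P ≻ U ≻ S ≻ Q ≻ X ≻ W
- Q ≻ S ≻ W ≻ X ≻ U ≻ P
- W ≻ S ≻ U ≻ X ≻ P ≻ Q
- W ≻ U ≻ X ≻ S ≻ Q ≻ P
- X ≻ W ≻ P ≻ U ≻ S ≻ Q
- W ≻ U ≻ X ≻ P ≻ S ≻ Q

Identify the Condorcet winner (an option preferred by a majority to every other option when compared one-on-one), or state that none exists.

Head-to-head results (7 voters total):
X vs W: W wins 4–3.
X vs S: S wins 4–3.
X vs Q: X wins 4–3.
X vs U: U wins 5–2.
X vs P: X wins 6–1.
W vs S: W wins 4–3.
W vs Q: W wins 4–3.
W vs U: W wins 5–2.
W vs P: W wins 6–1.
S vs Q: S wins 6–1.
S vs U: U wins 5–2.
S vs P: S wins 4–3.
Q vs U: U wins 6–1.
Q vs P: P wins 4–3.
U vs P: U wins 5–2.
W beats each rival — X (4–3), S (4–3), Q (4–3), U (5–2), P (6–1) — so W is the Condorcet winner.

W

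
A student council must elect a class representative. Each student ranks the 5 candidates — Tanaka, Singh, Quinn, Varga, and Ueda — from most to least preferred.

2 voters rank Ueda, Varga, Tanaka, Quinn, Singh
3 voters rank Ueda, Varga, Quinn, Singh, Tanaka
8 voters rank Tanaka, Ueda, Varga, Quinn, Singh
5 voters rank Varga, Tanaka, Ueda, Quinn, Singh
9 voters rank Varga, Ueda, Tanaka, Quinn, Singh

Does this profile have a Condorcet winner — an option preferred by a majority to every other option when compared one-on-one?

Head-to-head results (27 voters total):
Tanaka vs Singh: Tanaka wins 24–3.
Tanaka vs Quinn: Tanaka wins 24–3.
Tanaka vs Varga: Varga wins 19–8.
Tanaka vs Ueda: Ueda wins 14–13.
Singh vs Quinn: Quinn wins 27–0.
Singh vs Varga: Varga wins 27–0.
Singh vs Ueda: Ueda wins 27–0.
Quinn vs Varga: Varga wins 27–0.
Quinn vs Ueda: Ueda wins 27–0.
Varga vs Ueda: Varga wins 14–13.
Varga beats each rival — Tanaka (19–8), Singh (27–0), Quinn (27–0), Ueda (14–13) — so Varga is the Condorcet winner.

Yes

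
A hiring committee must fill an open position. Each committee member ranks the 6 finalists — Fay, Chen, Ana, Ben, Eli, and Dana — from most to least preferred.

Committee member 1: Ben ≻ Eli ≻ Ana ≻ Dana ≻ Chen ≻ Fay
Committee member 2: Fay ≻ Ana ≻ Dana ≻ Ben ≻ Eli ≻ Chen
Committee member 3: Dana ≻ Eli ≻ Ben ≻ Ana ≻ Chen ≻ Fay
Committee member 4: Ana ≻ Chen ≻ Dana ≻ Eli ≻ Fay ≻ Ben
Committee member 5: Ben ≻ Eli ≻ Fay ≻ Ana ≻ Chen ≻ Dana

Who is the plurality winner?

First-place vote totals:
  Fay: 1
  Chen: 0
  Ana: 1
  Ben: 2
  Eli: 0
  Dana: 1
Ben has the most first-place votes.

Ben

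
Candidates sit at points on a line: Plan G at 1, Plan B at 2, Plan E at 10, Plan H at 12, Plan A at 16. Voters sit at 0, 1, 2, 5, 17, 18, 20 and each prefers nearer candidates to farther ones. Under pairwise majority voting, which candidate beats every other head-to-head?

Plan B

With single-peaked preferences on a line, the Condorcet winner is the candidate closest to the median voter.
The median voter (position 5) is closest to Plan B at 2.
Check: Plan B vs Plan H — voters closer to Plan B: 4 of 7.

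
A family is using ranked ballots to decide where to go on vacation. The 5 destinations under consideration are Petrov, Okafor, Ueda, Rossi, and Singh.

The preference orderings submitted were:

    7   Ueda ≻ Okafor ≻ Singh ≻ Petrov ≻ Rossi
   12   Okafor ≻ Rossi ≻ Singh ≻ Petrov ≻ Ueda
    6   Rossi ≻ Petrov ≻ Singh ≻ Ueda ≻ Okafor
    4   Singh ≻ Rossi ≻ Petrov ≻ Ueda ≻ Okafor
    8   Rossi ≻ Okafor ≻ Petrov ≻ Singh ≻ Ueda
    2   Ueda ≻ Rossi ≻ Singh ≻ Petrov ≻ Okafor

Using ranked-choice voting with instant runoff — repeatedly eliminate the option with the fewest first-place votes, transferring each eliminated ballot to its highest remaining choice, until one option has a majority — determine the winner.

Rossi

Round 1: Rossi 14, Okafor 12, Ueda 9, Singh 4, Petrov 0. Petrov has the fewest and is eliminated.
Round 2: Rossi 14, Okafor 12, Ueda 9, Singh 4. Singh has the fewest and is eliminated.
Round 3: Rossi 18, Okafor 12, Ueda 9. Ueda has the fewest and is eliminated.
Round 4: Rossi 20, Okafor 19. Rossi has a majority.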